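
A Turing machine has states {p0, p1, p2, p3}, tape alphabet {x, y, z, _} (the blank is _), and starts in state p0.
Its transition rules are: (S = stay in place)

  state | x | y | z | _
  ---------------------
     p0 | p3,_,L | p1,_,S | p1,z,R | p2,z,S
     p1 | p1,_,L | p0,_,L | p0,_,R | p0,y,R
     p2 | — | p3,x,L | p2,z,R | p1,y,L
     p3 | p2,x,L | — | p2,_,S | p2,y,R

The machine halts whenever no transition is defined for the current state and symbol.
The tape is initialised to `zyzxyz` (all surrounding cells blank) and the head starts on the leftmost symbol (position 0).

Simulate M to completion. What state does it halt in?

p3

state=p0 head=0 tape=[z]yzxyz   (p0,z)→(p1,z,R)
state=p1 head=1 tape=z[y]zxyz   (p1,y)→(p0,_,L)
state=p0 head=0 tape=[z]_zxyz   (p0,z)→(p1,z,R)
state=p1 head=1 tape=z[_]zxyz   (p1,_)→(p0,y,R)
state=p0 head=2 tape=zy[z]xyz   (p0,z)→(p1,z,R)
state=p1 head=3 tape=zyz[x]yz   (p1,x)→(p1,_,L)
state=p1 head=2 tape=zy[z]_yz   (p1,z)→(p0,_,R)
state=p0 head=3 tape=zy_[_]yz   (p0,_)→(p2,z,S)
state=p2 head=3 tape=zy_[z]yz   (p2,z)→(p2,z,R)
state=p2 head=4 tape=zy_z[y]z   (p2,y)→(p3,x,L)
state=p3 head=3 tape=zy_[z]xz   (p3,z)→(p2,_,S)
state=p2 head=3 tape=zy_[_]xz   (p2,_)→(p1,y,L)
state=p1 head=2 tape=zy[_]yxz   (p1,_)→(p0,y,R)
state=p0 head=3 tape=zyy[y]xz   (p0,y)→(p1,_,S)
state=p1 head=3 tape=zyy[_]xz   (p1,_)→(p0,y,R)
state=p0 head=4 tape=zyyy[x]z   (p0,x)→(p3,_,L)
state=p3 head=3 tape=zyy[y]_z
No transition is defined for (p3, y); M halts in state p3.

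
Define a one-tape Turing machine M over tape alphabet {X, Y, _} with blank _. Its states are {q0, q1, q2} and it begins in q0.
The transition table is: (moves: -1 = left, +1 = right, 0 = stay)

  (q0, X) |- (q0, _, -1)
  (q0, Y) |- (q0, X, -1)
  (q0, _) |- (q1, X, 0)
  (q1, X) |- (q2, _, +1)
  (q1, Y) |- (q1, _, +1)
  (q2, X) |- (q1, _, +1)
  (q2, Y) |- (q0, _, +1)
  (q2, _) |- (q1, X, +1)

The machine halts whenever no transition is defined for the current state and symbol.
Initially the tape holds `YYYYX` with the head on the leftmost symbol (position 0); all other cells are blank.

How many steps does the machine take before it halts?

state=q0 head=0 tape=_[Y]YYYX__   (q0,Y)→(q0,X,-1)
state=q0 head=-1 tape=[_]XYYYX__   (q0,_)→(q1,X,0)
state=q1 head=-1 tape=[X]XYYYX__   (q1,X)→(q2,_,+1)
state=q2 head=0 tape=_[X]YYYX__   (q2,X)→(q1,_,+1)
state=q1 head=1 tape=__[Y]YYX__   (q1,Y)→(q1,_,+1)
state=q1 head=2 tape=___[Y]YX__   (q1,Y)→(q1,_,+1)
state=q1 head=3 tape=____[Y]X__   (q1,Y)→(q1,_,+1)
state=q1 head=4 tape=_____[X]__   (q1,X)→(q2,_,+1)
state=q2 head=5 tape=______[_]_   (q2,_)→(q1,X,+1)
state=q1 head=6 tape=______X[_]
M halts after 9 transitions.

9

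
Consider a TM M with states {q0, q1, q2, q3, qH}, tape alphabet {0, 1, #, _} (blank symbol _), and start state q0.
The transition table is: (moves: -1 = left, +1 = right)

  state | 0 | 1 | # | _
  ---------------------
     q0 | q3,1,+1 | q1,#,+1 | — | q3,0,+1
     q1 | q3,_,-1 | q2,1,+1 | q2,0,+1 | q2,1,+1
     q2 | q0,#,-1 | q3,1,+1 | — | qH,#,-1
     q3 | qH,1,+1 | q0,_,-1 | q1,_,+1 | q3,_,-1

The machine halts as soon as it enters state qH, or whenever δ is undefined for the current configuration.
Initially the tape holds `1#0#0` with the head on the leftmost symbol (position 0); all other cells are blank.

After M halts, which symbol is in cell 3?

state=q0 head=0 tape=[1]#0#0__   (q0,1)→(q1,#,+1)
state=q1 head=1 tape=#[#]0#0__   (q1,#)→(q2,0,+1)
state=q2 head=2 tape=#0[0]#0__   (q2,0)→(q0,#,-1)
state=q0 head=1 tape=#[0]##0__   (q0,0)→(q3,1,+1)
state=q3 head=2 tape=#1[#]#0__   (q3,#)→(q1,_,+1)
state=q1 head=3 tape=#1_[#]0__   (q1,#)→(q2,0,+1)
state=q2 head=4 tape=#1_0[0]__   (q2,0)→(q0,#,-1)
state=q0 head=3 tape=#1_[0]#__   (q0,0)→(q3,1,+1)
state=q3 head=4 tape=#1_1[#]__   (q3,#)→(q1,_,+1)
state=q1 head=5 tape=#1_1_[_]_   (q1,_)→(q2,1,+1)
state=q2 head=6 tape=#1_1_1[_]   (q2,_)→(qH,#,-1)
state=qH head=5 tape=#1_1_[1]#
Cell 3 holds 1 when M halts.

1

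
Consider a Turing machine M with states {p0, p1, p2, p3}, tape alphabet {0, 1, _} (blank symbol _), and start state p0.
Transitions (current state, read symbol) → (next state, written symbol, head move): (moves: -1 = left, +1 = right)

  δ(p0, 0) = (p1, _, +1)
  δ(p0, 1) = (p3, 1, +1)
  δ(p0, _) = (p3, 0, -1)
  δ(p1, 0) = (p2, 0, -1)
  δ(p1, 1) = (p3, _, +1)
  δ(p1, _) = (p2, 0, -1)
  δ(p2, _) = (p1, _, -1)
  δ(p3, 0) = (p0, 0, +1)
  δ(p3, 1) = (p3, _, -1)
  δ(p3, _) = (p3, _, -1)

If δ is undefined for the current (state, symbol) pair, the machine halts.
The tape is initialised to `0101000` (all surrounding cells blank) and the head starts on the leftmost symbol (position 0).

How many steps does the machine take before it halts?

9

p0 | [0]101000   read 0 → write _, move +1, go to p1
p1 | _[1]01000   read 1 → write _, move +1, go to p3
p3 | __[0]1000   read 0 → write 0, move +1, go to p0
p0 | __0[1]000   read 1 → write 1, move +1, go to p3
p3 | __01[0]00   read 0 → write 0, move +1, go to p0
p0 | __010[0]0   read 0 → write _, move +1, go to p1
p1 | __010_[0]   read 0 → write 0, move -1, go to p2
p2 | __010[_]0   read _ → write _, move -1, go to p1
p1 | __01[0]_0   read 0 → write 0, move -1, go to p2
p2 | __0[1]0_0
M halts after 9 transitions.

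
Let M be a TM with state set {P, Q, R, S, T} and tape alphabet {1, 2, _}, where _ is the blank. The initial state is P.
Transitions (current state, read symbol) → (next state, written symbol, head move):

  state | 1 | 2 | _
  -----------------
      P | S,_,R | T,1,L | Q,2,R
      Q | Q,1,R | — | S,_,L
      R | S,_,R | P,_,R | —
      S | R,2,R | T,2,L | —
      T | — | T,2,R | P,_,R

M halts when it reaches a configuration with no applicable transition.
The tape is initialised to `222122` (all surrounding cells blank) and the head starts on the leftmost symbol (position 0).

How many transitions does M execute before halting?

state=P head=0 tape=_[2]22122_   (P,2)→(T,1,L)
state=T head=-1 tape=[_]122122_   (T,_)→(P,_,R)
state=P head=0 tape=_[1]22122_   (P,1)→(S,_,R)
state=S head=1 tape=__[2]2122_   (S,2)→(T,2,L)
state=T head=0 tape=_[_]22122_   (T,_)→(P,_,R)
state=P head=1 tape=__[2]2122_   (P,2)→(T,1,L)
state=T head=0 tape=_[_]12122_   (T,_)→(P,_,R)
state=P head=1 tape=__[1]2122_   (P,1)→(S,_,R)
state=S head=2 tape=___[2]122_   (S,2)→(T,2,L)
state=T head=1 tape=__[_]2122_   (T,_)→(P,_,R)
state=P head=2 tape=___[2]122_   (P,2)→(T,1,L)
state=T head=1 tape=__[_]1122_   (T,_)→(P,_,R)
state=P head=2 tape=___[1]122_   (P,1)→(S,_,R)
state=S head=3 tape=____[1]22_   (S,1)→(R,2,R)
state=R head=4 tape=____2[2]2_   (R,2)→(P,_,R)
state=P head=5 tape=____2_[2]_   (P,2)→(T,1,L)
state=T head=4 tape=____2[_]1_   (T,_)→(P,_,R)
state=P head=5 tape=____2_[1]_   (P,1)→(S,_,R)
state=S head=6 tape=____2__[_]
M halts after 18 transitions.

18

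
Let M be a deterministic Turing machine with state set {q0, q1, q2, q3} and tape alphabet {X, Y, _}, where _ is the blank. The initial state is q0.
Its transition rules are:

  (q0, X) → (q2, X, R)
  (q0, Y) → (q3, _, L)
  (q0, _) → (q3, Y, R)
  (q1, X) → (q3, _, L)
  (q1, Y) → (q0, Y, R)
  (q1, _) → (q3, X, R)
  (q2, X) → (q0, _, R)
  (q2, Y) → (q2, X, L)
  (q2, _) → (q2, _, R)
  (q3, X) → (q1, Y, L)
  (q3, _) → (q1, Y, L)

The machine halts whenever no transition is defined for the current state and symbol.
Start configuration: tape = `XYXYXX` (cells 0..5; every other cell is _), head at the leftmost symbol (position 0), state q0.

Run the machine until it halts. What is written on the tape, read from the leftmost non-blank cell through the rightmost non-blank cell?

q0 | _[X]YXYXX   read X → write X, move R, go to q2
q2 | _X[Y]XYXX   read Y → write X, move L, go to q2
q2 | _[X]XXYXX   read X → write _, move R, go to q0
q0 | __[X]XYXX   read X → write X, move R, go to q2
q2 | __X[X]YXX   read X → write _, move R, go to q0
q0 | __X_[Y]XX   read Y → write _, move L, go to q3
q3 | __X[_]_XX   read _ → write Y, move L, go to q1
q1 | __[X]Y_XX   read X → write _, move L, go to q3
q3 | _[_]_Y_XX   read _ → write Y, move L, go to q1
q1 | [_]Y_Y_XX   read _ → write X, move R, go to q3
q3 | X[Y]_Y_XX
The non-blank tape span at halt is XY_Y_XX.

XY_Y_XX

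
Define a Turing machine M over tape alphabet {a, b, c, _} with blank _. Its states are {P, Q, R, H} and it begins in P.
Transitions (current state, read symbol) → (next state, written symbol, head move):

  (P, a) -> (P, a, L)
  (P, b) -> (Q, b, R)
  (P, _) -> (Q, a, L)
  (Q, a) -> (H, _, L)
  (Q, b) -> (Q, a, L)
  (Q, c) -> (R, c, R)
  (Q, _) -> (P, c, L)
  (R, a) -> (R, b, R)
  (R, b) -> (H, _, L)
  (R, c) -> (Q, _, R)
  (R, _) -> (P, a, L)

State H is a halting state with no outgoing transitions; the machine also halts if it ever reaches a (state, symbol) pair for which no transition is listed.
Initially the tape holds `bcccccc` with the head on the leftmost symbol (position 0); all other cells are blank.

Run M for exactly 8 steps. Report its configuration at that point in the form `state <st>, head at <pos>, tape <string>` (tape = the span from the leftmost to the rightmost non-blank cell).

state P, head at 6, tape bc_c_c_c

state=P head=0 tape=[b]cccccc_   (P,b)→(Q,b,R)
state=Q head=1 tape=b[c]ccccc_   (Q,c)→(R,c,R)
state=R head=2 tape=bc[c]cccc_   (R,c)→(Q,_,R)
state=Q head=3 tape=bc_[c]ccc_   (Q,c)→(R,c,R)
state=R head=4 tape=bc_c[c]cc_   (R,c)→(Q,_,R)
state=Q head=5 tape=bc_c_[c]c_   (Q,c)→(R,c,R)
state=R head=6 tape=bc_c_c[c]_   (R,c)→(Q,_,R)
state=Q head=7 tape=bc_c_c_[_]   (Q,_)→(P,c,L)
state=P head=6 tape=bc_c_c[_]c
After 8 steps: state P, head at 6, tape bc_c_c_c.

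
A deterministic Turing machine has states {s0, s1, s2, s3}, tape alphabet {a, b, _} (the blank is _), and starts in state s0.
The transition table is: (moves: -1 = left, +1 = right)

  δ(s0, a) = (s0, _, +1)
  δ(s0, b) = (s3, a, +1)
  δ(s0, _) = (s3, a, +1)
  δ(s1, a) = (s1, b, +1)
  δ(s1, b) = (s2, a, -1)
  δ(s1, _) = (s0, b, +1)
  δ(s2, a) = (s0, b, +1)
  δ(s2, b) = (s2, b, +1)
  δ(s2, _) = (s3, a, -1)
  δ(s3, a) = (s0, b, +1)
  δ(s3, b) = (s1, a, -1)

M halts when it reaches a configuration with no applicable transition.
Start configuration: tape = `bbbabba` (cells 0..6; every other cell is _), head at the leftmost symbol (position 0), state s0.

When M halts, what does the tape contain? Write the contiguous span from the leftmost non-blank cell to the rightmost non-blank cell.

s0 | [b]bbabba___   read b → write a, move +1, go to s3
s3 | a[b]babba___   read b → write a, move -1, go to s1
s1 | [a]ababba___   read a → write b, move +1, go to s1
s1 | b[a]babba___   read a → write b, move +1, go to s1
s1 | bb[b]abba___   read b → write a, move -1, go to s2
s2 | b[b]aabba___   read b → write b, move +1, go to s2
s2 | bb[a]abba___   read a → write b, move +1, go to s0
s0 | bbb[a]bba___   read a → write _, move +1, go to s0
s0 | bbb_[b]ba___   read b → write a, move +1, go to s3
s3 | bbb_a[b]a___   read b → write a, move -1, go to s1
s1 | bbb_[a]aa___   read a → write b, move +1, go to s1
s1 | bbb_b[a]a___   read a → write b, move +1, go to s1
s1 | bbb_bb[a]___   read a → write b, move +1, go to s1
s1 | bbb_bbb[_]__   read _ → write b, move +1, go to s0
s0 | bbb_bbbb[_]_   read _ → write a, move +1, go to s3
s3 | bbb_bbbba[_]
The non-blank tape span at halt is bbb_bbbba.

bbb_bbbba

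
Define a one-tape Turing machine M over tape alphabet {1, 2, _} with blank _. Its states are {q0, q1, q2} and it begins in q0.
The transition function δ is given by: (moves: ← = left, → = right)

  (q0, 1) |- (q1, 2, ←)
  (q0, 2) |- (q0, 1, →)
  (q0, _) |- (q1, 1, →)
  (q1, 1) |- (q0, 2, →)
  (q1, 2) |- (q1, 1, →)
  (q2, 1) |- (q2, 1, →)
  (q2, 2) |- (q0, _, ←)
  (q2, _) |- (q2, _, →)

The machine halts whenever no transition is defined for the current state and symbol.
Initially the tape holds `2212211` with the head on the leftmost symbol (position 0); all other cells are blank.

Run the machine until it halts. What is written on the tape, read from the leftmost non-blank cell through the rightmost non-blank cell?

q0 | [2]212211__   read 2 → write 1, move →, go to q0
q0 | 1[2]12211__   read 2 → write 1, move →, go to q0
q0 | 11[1]2211__   read 1 → write 2, move ←, go to q1
q1 | 1[1]22211__   read 1 → write 2, move →, go to q0
q0 | 12[2]2211__   read 2 → write 1, move →, go to q0
q0 | 121[2]211__   read 2 → write 1, move →, go to q0
q0 | 1211[2]11__   read 2 → write 1, move →, go to q0
q0 | 12111[1]1__   read 1 → write 2, move ←, go to q1
q1 | 1211[1]21__   read 1 → write 2, move →, go to q0
q0 | 12112[2]1__   read 2 → write 1, move →, go to q0
q0 | 121121[1]__   read 1 → write 2, move ←, go to q1
q1 | 12112[1]2__   read 1 → write 2, move →, go to q0
q0 | 121122[2]__   read 2 → write 1, move →, go to q0
q0 | 1211221[_]_   read _ → write 1, move →, go to q1
q1 | 12112211[_]
The non-blank tape span at halt is 12112211.

12112211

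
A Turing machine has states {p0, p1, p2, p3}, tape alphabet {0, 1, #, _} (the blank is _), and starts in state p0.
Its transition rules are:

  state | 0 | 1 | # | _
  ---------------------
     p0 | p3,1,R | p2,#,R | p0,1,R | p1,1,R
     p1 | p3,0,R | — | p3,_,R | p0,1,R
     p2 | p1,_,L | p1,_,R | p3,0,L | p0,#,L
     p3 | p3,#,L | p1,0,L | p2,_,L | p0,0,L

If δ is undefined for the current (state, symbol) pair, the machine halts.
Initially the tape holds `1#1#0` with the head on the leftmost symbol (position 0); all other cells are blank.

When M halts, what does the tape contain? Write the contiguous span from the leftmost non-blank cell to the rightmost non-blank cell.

state=p0 head=0 tape=__[1]#1#0   (p0,1)→(p2,#,R)
state=p2 head=1 tape=__#[#]1#0   (p2,#)→(p3,0,L)
state=p3 head=0 tape=__[#]01#0   (p3,#)→(p2,_,L)
state=p2 head=-1 tape=_[_]_01#0   (p2,_)→(p0,#,L)
state=p0 head=-2 tape=[_]#_01#0   (p0,_)→(p1,1,R)
state=p1 head=-1 tape=1[#]_01#0   (p1,#)→(p3,_,R)
state=p3 head=0 tape=1_[_]01#0   (p3,_)→(p0,0,L)
state=p0 head=-1 tape=1[_]001#0   (p0,_)→(p1,1,R)
state=p1 head=0 tape=11[0]01#0   (p1,0)→(p3,0,R)
state=p3 head=1 tape=110[0]1#0   (p3,0)→(p3,#,L)
state=p3 head=0 tape=11[0]#1#0   (p3,0)→(p3,#,L)
state=p3 head=-1 tape=1[1]##1#0   (p3,1)→(p1,0,L)
state=p1 head=-2 tape=[1]0##1#0
The non-blank tape span at halt is 10##1#0.

10##1#0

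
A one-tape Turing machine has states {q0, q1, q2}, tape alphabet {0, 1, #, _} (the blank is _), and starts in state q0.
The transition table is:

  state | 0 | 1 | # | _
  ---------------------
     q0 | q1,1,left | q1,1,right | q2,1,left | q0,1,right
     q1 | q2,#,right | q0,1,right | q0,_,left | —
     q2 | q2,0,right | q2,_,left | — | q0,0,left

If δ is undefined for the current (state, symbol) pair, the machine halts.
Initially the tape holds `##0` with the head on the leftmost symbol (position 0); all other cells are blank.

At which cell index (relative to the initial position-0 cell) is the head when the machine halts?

q0 | ____[#]#0   read # → write 1, move left, go to q2
q2 | ___[_]1#0   read _ → write 0, move left, go to q0
q0 | __[_]01#0   read _ → write 1, move right, go to q0
q0 | __1[0]1#0   read 0 → write 1, move left, go to q1
q1 | __[1]11#0   read 1 → write 1, move right, go to q0
q0 | __1[1]1#0   read 1 → write 1, move right, go to q1
q1 | __11[1]#0   read 1 → write 1, move right, go to q0
q0 | __111[#]0   read # → write 1, move left, go to q2
q2 | __11[1]10   read 1 → write _, move left, go to q2
q2 | __1[1]_10   read 1 → write _, move left, go to q2
q2 | __[1]__10   read 1 → write _, move left, go to q2
q2 | _[_]___10   read _ → write 0, move left, go to q0
q0 | [_]0___10   read _ → write 1, move right, go to q0
q0 | 1[0]___10   read 0 → write 1, move left, go to q1
q1 | [1]1___10   read 1 → write 1, move right, go to q0
q0 | 1[1]___10   read 1 → write 1, move right, go to q1
q1 | 11[_]__10
At halt the head is at cell -2.

-2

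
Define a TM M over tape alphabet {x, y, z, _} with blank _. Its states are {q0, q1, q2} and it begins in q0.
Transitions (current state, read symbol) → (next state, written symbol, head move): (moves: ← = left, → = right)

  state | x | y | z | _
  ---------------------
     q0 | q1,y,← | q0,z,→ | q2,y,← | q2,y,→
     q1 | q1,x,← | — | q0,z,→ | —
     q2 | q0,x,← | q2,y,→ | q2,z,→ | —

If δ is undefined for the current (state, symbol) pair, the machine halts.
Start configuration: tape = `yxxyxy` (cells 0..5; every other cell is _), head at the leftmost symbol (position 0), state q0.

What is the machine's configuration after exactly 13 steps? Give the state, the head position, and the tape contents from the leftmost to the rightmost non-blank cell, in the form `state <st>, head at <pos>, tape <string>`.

state q2, head at 7, tape zzzzzzy

q0 | [y]xxyxy__   read y → write z, move →, go to q0
q0 | z[x]xyxy__   read x → write y, move ←, go to q1
q1 | [z]yxyxy__   read z → write z, move →, go to q0
q0 | z[y]xyxy__   read y → write z, move →, go to q0
q0 | zz[x]yxy__   read x → write y, move ←, go to q1
q1 | z[z]yyxy__   read z → write z, move →, go to q0
q0 | zz[y]yxy__   read y → write z, move →, go to q0
q0 | zzz[y]xy__   read y → write z, move →, go to q0
q0 | zzzz[x]y__   read x → write y, move ←, go to q1
q1 | zzz[z]yy__   read z → write z, move →, go to q0
q0 | zzzz[y]y__   read y → write z, move →, go to q0
q0 | zzzzz[y]__   read y → write z, move →, go to q0
q0 | zzzzzz[_]_   read _ → write y, move →, go to q2
q2 | zzzzzzy[_]
After 13 steps: state q2, head at 7, tape zzzzzzy.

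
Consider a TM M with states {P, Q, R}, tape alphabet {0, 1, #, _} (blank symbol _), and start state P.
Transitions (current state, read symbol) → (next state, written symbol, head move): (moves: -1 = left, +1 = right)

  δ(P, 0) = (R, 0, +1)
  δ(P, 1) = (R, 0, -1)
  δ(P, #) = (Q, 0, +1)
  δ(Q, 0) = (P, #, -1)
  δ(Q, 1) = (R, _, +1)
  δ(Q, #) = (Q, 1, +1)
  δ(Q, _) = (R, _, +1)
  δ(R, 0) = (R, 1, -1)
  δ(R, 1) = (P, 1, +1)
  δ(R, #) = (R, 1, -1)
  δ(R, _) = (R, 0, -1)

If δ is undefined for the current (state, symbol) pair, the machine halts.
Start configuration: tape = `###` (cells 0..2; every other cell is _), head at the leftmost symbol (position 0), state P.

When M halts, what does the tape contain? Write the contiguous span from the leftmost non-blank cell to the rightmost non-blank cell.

01101

state=P head=0 tape=[#]##___   (P,#)→(Q,0,+1)
state=Q head=1 tape=0[#]#___   (Q,#)→(Q,1,+1)
state=Q head=2 tape=01[#]___   (Q,#)→(Q,1,+1)
state=Q head=3 tape=011[_]__   (Q,_)→(R,_,+1)
state=R head=4 tape=011_[_]_   (R,_)→(R,0,-1)
state=R head=3 tape=011[_]0_   (R,_)→(R,0,-1)
state=R head=2 tape=01[1]00_   (R,1)→(P,1,+1)
state=P head=3 tape=011[0]0_   (P,0)→(R,0,+1)
state=R head=4 tape=0110[0]_   (R,0)→(R,1,-1)
state=R head=3 tape=011[0]1_   (R,0)→(R,1,-1)
state=R head=2 tape=01[1]11_   (R,1)→(P,1,+1)
state=P head=3 tape=011[1]1_   (P,1)→(R,0,-1)
state=R head=2 tape=01[1]01_   (R,1)→(P,1,+1)
state=P head=3 tape=011[0]1_   (P,0)→(R,0,+1)
state=R head=4 tape=0110[1]_   (R,1)→(P,1,+1)
state=P head=5 tape=01101[_]
The non-blank tape span at halt is 01101.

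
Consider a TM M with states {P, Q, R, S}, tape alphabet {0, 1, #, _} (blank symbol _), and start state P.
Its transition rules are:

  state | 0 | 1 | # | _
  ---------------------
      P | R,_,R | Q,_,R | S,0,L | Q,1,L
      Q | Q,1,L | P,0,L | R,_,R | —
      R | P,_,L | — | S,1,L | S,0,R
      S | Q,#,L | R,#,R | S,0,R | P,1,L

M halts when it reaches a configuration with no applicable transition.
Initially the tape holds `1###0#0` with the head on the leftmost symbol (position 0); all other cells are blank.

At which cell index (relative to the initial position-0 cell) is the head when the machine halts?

state=P head=0 tape=_[1]###0#0   (P,1)→(Q,_,R)
state=Q head=1 tape=__[#]##0#0   (Q,#)→(R,_,R)
state=R head=2 tape=___[#]#0#0   (R,#)→(S,1,L)
state=S head=1 tape=__[_]1#0#0   (S,_)→(P,1,L)
state=P head=0 tape=_[_]11#0#0   (P,_)→(Q,1,L)
state=Q head=-1 tape=[_]111#0#0
At halt the head is at cell -1.

-1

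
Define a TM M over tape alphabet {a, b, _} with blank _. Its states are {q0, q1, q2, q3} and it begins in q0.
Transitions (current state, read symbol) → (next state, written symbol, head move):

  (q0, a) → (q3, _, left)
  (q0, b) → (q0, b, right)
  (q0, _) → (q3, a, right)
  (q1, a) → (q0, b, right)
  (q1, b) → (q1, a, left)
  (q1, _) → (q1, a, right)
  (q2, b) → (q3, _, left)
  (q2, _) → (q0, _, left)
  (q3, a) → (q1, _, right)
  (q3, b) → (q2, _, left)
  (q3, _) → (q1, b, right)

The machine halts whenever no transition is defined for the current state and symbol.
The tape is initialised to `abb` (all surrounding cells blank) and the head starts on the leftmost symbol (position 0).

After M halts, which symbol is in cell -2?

state=q0 head=0 tape=__[a]bb   (q0,a)→(q3,_,left)
state=q3 head=-1 tape=_[_]_bb   (q3,_)→(q1,b,right)
state=q1 head=0 tape=_b[_]bb   (q1,_)→(q1,a,right)
state=q1 head=1 tape=_ba[b]b   (q1,b)→(q1,a,left)
state=q1 head=0 tape=_b[a]ab   (q1,a)→(q0,b,right)
state=q0 head=1 tape=_bb[a]b   (q0,a)→(q3,_,left)
state=q3 head=0 tape=_b[b]_b   (q3,b)→(q2,_,left)
state=q2 head=-1 tape=_[b]__b   (q2,b)→(q3,_,left)
state=q3 head=-2 tape=[_]___b   (q3,_)→(q1,b,right)
state=q1 head=-1 tape=b[_]__b   (q1,_)→(q1,a,right)
state=q1 head=0 tape=ba[_]_b   (q1,_)→(q1,a,right)
state=q1 head=1 tape=baa[_]b   (q1,_)→(q1,a,right)
state=q1 head=2 tape=baaa[b]   (q1,b)→(q1,a,left)
state=q1 head=1 tape=baa[a]a   (q1,a)→(q0,b,right)
state=q0 head=2 tape=baab[a]   (q0,a)→(q3,_,left)
state=q3 head=1 tape=baa[b]_   (q3,b)→(q2,_,left)
state=q2 head=0 tape=ba[a]__
Cell -2 holds b when M halts.

b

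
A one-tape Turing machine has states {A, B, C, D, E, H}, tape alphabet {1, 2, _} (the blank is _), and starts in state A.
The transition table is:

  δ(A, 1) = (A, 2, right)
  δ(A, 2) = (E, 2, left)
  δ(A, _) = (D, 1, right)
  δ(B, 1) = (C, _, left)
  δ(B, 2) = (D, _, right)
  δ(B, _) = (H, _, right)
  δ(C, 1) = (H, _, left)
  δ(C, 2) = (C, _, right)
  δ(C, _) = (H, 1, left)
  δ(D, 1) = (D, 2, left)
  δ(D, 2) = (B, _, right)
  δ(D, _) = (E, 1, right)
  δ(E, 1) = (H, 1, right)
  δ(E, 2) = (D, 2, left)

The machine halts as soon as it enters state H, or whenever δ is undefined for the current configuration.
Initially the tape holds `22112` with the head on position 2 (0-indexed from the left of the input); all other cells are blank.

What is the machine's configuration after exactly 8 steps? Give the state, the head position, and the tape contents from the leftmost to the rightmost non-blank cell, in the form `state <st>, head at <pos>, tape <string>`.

A | 22[1]12__   read 1 → write 2, move right, go to A
A | 222[1]2__   read 1 → write 2, move right, go to A
A | 2222[2]__   read 2 → write 2, move left, go to E
E | 222[2]2__   read 2 → write 2, move left, go to D
D | 22[2]22__   read 2 → write _, move right, go to B
B | 22_[2]2__   read 2 → write _, move right, go to D
D | 22__[2]__   read 2 → write _, move right, go to B
B | 22___[_]_   read _ → write _, move right, go to H
H | 22____[_]
After 8 steps: state H, head at 6, tape 22.

state H, head at 6, tape 22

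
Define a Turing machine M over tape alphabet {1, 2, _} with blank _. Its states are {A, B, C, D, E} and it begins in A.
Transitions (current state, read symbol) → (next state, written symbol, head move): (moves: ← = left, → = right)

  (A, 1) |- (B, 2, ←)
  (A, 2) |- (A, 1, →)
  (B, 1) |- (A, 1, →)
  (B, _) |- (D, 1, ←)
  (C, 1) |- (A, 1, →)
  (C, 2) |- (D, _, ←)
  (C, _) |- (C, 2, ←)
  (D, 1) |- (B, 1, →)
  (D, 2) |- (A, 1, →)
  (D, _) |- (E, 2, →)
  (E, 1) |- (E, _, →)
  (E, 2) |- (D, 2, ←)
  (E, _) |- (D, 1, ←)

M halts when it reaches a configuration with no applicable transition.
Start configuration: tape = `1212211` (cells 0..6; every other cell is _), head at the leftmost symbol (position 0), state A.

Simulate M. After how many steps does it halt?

21

state=A head=0 tape=__[1]212211_   (A,1)→(B,2,←)
state=B head=-1 tape=_[_]2212211_   (B,_)→(D,1,←)
state=D head=-2 tape=[_]12212211_   (D,_)→(E,2,→)
state=E head=-1 tape=2[1]2212211_   (E,1)→(E,_,→)
state=E head=0 tape=2_[2]212211_   (E,2)→(D,2,←)
state=D head=-1 tape=2[_]2212211_   (D,_)→(E,2,→)
state=E head=0 tape=22[2]212211_   (E,2)→(D,2,←)
state=D head=-1 tape=2[2]2212211_   (D,2)→(A,1,→)
state=A head=0 tape=21[2]212211_   (A,2)→(A,1,→)
state=A head=1 tape=211[2]12211_   (A,2)→(A,1,→)
state=A head=2 tape=2111[1]2211_   (A,1)→(B,2,←)
state=B head=1 tape=211[1]22211_   (B,1)→(A,1,→)
state=A head=2 tape=2111[2]2211_   (A,2)→(A,1,→)
state=A head=3 tape=21111[2]211_   (A,2)→(A,1,→)
state=A head=4 tape=211111[2]11_   (A,2)→(A,1,→)
state=A head=5 tape=2111111[1]1_   (A,1)→(B,2,←)
state=B head=4 tape=211111[1]21_   (B,1)→(A,1,→)
state=A head=5 tape=2111111[2]1_   (A,2)→(A,1,→)
state=A head=6 tape=21111111[1]_   (A,1)→(B,2,←)
state=B head=5 tape=2111111[1]2_   (B,1)→(A,1,→)
state=A head=6 tape=21111111[2]_   (A,2)→(A,1,→)
state=A head=7 tape=211111111[_]
M halts after 21 transitions.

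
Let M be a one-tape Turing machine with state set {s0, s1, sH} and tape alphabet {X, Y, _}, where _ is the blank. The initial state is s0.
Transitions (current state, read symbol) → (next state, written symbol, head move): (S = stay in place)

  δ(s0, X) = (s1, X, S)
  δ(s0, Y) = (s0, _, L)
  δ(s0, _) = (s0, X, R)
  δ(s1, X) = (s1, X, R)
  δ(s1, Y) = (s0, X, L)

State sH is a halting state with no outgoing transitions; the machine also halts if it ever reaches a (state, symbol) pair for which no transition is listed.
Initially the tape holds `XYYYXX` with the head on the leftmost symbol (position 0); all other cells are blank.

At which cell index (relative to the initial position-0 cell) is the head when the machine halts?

state=s0 head=0 tape=[X]YYYXX_   (s0,X)→(s1,X,S)
state=s1 head=0 tape=[X]YYYXX_   (s1,X)→(s1,X,R)
state=s1 head=1 tape=X[Y]YYXX_   (s1,Y)→(s0,X,L)
state=s0 head=0 tape=[X]XYYXX_   (s0,X)→(s1,X,S)
state=s1 head=0 tape=[X]XYYXX_   (s1,X)→(s1,X,R)
state=s1 head=1 tape=X[X]YYXX_   (s1,X)→(s1,X,R)
state=s1 head=2 tape=XX[Y]YXX_   (s1,Y)→(s0,X,L)
state=s0 head=1 tape=X[X]XYXX_   (s0,X)→(s1,X,S)
state=s1 head=1 tape=X[X]XYXX_   (s1,X)→(s1,X,R)
state=s1 head=2 tape=XX[X]YXX_   (s1,X)→(s1,X,R)
state=s1 head=3 tape=XXX[Y]XX_   (s1,Y)→(s0,X,L)
state=s0 head=2 tape=XX[X]XXX_   (s0,X)→(s1,X,S)
state=s1 head=2 tape=XX[X]XXX_   (s1,X)→(s1,X,R)
state=s1 head=3 tape=XXX[X]XX_   (s1,X)→(s1,X,R)
state=s1 head=4 tape=XXXX[X]X_   (s1,X)→(s1,X,R)
state=s1 head=5 tape=XXXXX[X]_   (s1,X)→(s1,X,R)
state=s1 head=6 tape=XXXXXX[_]
At halt the head is at cell 6.

6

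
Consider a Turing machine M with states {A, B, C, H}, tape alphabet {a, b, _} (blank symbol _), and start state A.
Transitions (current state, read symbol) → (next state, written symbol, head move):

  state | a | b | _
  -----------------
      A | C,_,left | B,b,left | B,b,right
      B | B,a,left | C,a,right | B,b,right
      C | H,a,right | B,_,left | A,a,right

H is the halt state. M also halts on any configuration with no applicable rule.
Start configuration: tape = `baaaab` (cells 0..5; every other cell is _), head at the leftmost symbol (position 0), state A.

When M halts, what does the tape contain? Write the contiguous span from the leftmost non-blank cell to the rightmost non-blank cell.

A | _[b]aaaab   read b → write b, move left, go to B
B | [_]baaaab   read _ → write b, move right, go to B
B | b[b]aaaab   read b → write a, move right, go to C
C | ba[a]aaab   read a → write a, move right, go to H
H | baa[a]aab
The non-blank tape span at halt is baaaaab.

baaaaab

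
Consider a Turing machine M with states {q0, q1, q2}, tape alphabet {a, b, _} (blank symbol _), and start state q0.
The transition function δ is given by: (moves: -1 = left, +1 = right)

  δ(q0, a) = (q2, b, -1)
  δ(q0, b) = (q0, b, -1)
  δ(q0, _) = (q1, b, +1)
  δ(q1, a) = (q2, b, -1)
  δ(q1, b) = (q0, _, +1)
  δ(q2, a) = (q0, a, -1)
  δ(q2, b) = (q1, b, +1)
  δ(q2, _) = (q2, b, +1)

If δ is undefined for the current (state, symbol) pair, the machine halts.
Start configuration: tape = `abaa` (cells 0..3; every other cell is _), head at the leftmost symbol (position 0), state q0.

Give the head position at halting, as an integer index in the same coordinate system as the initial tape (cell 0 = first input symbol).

state=q0 head=0 tape=_[a]baa__   (q0,a)→(q2,b,-1)
state=q2 head=-1 tape=[_]bbaa__   (q2,_)→(q2,b,+1)
state=q2 head=0 tape=b[b]baa__   (q2,b)→(q1,b,+1)
state=q1 head=1 tape=bb[b]aa__   (q1,b)→(q0,_,+1)
state=q0 head=2 tape=bb_[a]a__   (q0,a)→(q2,b,-1)
state=q2 head=1 tape=bb[_]ba__   (q2,_)→(q2,b,+1)
state=q2 head=2 tape=bbb[b]a__   (q2,b)→(q1,b,+1)
state=q1 head=3 tape=bbbb[a]__   (q1,a)→(q2,b,-1)
state=q2 head=2 tape=bbb[b]b__   (q2,b)→(q1,b,+1)
state=q1 head=3 tape=bbbb[b]__   (q1,b)→(q0,_,+1)
state=q0 head=4 tape=bbbb_[_]_   (q0,_)→(q1,b,+1)
state=q1 head=5 tape=bbbb_b[_]
At halt the head is at cell 5.

5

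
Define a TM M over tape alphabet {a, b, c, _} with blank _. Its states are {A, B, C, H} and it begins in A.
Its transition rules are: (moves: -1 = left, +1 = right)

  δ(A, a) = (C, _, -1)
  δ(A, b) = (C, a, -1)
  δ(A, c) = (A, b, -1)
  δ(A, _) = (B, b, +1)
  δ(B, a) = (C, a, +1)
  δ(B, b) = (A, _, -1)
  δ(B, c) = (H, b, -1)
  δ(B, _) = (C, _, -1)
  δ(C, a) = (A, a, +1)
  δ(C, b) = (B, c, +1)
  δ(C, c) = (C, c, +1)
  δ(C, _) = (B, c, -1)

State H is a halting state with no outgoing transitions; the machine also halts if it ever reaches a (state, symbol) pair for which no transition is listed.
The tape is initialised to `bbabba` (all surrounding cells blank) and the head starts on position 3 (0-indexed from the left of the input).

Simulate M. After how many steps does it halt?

17

A | bba[b]ba   read b → write a, move -1, go to C
C | bb[a]aba   read a → write a, move +1, go to A
A | bba[a]ba   read a → write _, move -1, go to C
C | bb[a]_ba   read a → write a, move +1, go to A
A | bba[_]ba   read _ → write b, move +1, go to B
B | bbab[b]a   read b → write _, move -1, go to A
A | bba[b]_a   read b → write a, move -1, go to C
C | bb[a]a_a   read a → write a, move +1, go to A
A | bba[a]_a   read a → write _, move -1, go to C
C | bb[a]__a   read a → write a, move +1, go to A
A | bba[_]_a   read _ → write b, move +1, go to B
B | bbab[_]a   read _ → write _, move -1, go to C
C | bba[b]_a   read b → write c, move +1, go to B
B | bbac[_]a   read _ → write _, move -1, go to C
C | bba[c]_a   read c → write c, move +1, go to C
C | bbac[_]a   read _ → write c, move -1, go to B
B | bba[c]ca   read c → write b, move -1, go to H
H | bb[a]bca
M halts after 17 transitions.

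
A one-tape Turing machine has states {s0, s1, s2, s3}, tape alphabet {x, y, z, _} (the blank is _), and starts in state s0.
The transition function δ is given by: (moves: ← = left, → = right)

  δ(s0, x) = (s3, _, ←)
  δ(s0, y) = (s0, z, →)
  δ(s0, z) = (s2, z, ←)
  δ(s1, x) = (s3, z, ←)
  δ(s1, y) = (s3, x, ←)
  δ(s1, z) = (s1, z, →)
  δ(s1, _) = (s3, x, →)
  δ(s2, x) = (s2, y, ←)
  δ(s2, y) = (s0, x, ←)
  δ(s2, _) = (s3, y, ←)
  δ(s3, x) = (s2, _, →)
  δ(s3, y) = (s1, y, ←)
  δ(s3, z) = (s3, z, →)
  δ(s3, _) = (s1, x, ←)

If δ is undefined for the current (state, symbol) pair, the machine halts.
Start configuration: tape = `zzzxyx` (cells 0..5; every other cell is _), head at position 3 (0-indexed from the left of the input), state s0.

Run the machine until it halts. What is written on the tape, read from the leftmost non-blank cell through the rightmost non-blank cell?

zzzz_x

s0 | zzz[x]yx   read x → write _, move ←, go to s3
s3 | zz[z]_yx   read z → write z, move →, go to s3
s3 | zzz[_]yx   read _ → write x, move ←, go to s1
s1 | zz[z]xyx   read z → write z, move →, go to s1
s1 | zzz[x]yx   read x → write z, move ←, go to s3
s3 | zz[z]zyx   read z → write z, move →, go to s3
s3 | zzz[z]yx   read z → write z, move →, go to s3
s3 | zzzz[y]x   read y → write y, move ←, go to s1
s1 | zzz[z]yx   read z → write z, move →, go to s1
s1 | zzzz[y]x   read y → write x, move ←, go to s3
s3 | zzz[z]xx   read z → write z, move →, go to s3
s3 | zzzz[x]x   read x → write _, move →, go to s2
s2 | zzzz_[x]   read x → write y, move ←, go to s2
s2 | zzzz[_]y   read _ → write y, move ←, go to s3
s3 | zzz[z]yy   read z → write z, move →, go to s3
s3 | zzzz[y]y   read y → write y, move ←, go to s1
s1 | zzz[z]yy   read z → write z, move →, go to s1
s1 | zzzz[y]y   read y → write x, move ←, go to s3
s3 | zzz[z]xy   read z → write z, move →, go to s3
s3 | zzzz[x]y   read x → write _, move →, go to s2
s2 | zzzz_[y]   read y → write x, move ←, go to s0
s0 | zzzz[_]x
The non-blank tape span at halt is zzzz_x.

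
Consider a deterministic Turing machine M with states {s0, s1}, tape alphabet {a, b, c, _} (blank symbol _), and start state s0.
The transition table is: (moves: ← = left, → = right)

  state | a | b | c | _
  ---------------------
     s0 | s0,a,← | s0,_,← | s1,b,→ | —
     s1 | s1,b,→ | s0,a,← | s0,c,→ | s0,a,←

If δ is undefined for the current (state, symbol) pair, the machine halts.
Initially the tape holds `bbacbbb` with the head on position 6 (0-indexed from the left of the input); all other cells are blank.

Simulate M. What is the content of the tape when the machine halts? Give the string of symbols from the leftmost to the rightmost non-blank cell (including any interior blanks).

s0 | _bbacbb[b]   read b → write _, move ←, go to s0
s0 | _bbacb[b]_   read b → write _, move ←, go to s0
s0 | _bbac[b]__   read b → write _, move ←, go to s0
s0 | _bba[c]___   read c → write b, move →, go to s1
s1 | _bbab[_]__   read _ → write a, move ←, go to s0
s0 | _bba[b]a__   read b → write _, move ←, go to s0
s0 | _bb[a]_a__   read a → write a, move ←, go to s0
s0 | _b[b]a_a__   read b → write _, move ←, go to s0
s0 | _[b]_a_a__   read b → write _, move ←, go to s0
s0 | [_]__a_a__
The non-blank tape span at halt is a_a.

a_a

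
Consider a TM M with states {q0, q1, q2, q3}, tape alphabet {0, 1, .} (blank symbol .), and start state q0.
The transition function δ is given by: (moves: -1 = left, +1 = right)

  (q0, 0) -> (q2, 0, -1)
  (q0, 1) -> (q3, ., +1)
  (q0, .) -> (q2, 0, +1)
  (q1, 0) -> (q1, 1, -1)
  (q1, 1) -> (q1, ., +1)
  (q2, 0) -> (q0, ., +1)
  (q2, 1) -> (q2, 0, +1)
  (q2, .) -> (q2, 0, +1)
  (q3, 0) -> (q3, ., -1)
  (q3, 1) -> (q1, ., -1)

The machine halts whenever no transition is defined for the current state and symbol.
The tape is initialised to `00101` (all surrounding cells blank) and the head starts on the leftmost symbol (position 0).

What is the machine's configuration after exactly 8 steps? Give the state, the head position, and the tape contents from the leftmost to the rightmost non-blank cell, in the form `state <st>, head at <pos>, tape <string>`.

state=q0 head=0 tape=.[0]0101   (q0,0)→(q2,0,-1)
state=q2 head=-1 tape=[.]00101   (q2,.)→(q2,0,+1)
state=q2 head=0 tape=0[0]0101   (q2,0)→(q0,.,+1)
state=q0 head=1 tape=0.[0]101   (q0,0)→(q2,0,-1)
state=q2 head=0 tape=0[.]0101   (q2,.)→(q2,0,+1)
state=q2 head=1 tape=00[0]101   (q2,0)→(q0,.,+1)
state=q0 head=2 tape=00.[1]01   (q0,1)→(q3,.,+1)
state=q3 head=3 tape=00..[0]1   (q3,0)→(q3,.,-1)
state=q3 head=2 tape=00.[.].1
After 8 steps: state q3, head at 2, tape 00...1.

state q3, head at 2, tape 00...1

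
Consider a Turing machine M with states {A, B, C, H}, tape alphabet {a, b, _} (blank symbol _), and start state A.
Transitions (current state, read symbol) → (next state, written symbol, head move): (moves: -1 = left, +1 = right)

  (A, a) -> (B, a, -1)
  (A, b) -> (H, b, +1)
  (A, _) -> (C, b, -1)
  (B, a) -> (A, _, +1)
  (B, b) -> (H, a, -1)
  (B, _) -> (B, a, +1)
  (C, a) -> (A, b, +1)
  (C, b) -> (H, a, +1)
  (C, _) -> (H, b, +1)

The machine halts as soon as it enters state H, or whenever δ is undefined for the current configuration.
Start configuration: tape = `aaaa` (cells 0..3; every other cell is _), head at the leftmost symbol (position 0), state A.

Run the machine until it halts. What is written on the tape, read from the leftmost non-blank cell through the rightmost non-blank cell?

aaaabb

state=A head=0 tape=_[a]aaa_   (A,a)→(B,a,-1)
state=B head=-1 tape=[_]aaaa_   (B,_)→(B,a,+1)
state=B head=0 tape=a[a]aaa_   (B,a)→(A,_,+1)
state=A head=1 tape=a_[a]aa_   (A,a)→(B,a,-1)
state=B head=0 tape=a[_]aaa_   (B,_)→(B,a,+1)
state=B head=1 tape=aa[a]aa_   (B,a)→(A,_,+1)
state=A head=2 tape=aa_[a]a_   (A,a)→(B,a,-1)
state=B head=1 tape=aa[_]aa_   (B,_)→(B,a,+1)
state=B head=2 tape=aaa[a]a_   (B,a)→(A,_,+1)
state=A head=3 tape=aaa_[a]_   (A,a)→(B,a,-1)
state=B head=2 tape=aaa[_]a_   (B,_)→(B,a,+1)
state=B head=3 tape=aaaa[a]_   (B,a)→(A,_,+1)
state=A head=4 tape=aaaa_[_]   (A,_)→(C,b,-1)
state=C head=3 tape=aaaa[_]b   (C,_)→(H,b,+1)
state=H head=4 tape=aaaab[b]
The non-blank tape span at halt is aaaabb.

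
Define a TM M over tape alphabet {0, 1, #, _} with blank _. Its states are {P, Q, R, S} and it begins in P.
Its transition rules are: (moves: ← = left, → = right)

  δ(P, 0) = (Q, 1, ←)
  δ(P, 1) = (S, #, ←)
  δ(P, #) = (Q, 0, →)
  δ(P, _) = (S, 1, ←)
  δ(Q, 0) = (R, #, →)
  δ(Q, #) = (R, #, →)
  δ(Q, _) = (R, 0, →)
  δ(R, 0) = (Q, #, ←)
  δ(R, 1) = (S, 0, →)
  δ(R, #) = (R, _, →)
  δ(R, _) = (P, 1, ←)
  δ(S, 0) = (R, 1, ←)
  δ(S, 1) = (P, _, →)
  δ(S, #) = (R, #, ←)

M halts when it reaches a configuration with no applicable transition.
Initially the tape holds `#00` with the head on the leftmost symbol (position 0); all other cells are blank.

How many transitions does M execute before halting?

P | _[#]00__   read # → write 0, move →, go to Q
Q | _0[0]0__   read 0 → write #, move →, go to R
R | _0#[0]__   read 0 → write #, move ←, go to Q
Q | _0[#]#__   read # → write #, move →, go to R
R | _0#[#]__   read # → write _, move →, go to R
R | _0#_[_]_   read _ → write 1, move ←, go to P
P | _0#[_]1_   read _ → write 1, move ←, go to S
S | _0[#]11_   read # → write #, move ←, go to R
R | _[0]#11_   read 0 → write #, move ←, go to Q
Q | [_]##11_   read _ → write 0, move →, go to R
R | 0[#]#11_   read # → write _, move →, go to R
R | 0_[#]11_   read # → write _, move →, go to R
R | 0__[1]1_   read 1 → write 0, move →, go to S
S | 0__0[1]_   read 1 → write _, move →, go to P
P | 0__0_[_]   read _ → write 1, move ←, go to S
S | 0__0[_]1
M halts after 15 transitions.

15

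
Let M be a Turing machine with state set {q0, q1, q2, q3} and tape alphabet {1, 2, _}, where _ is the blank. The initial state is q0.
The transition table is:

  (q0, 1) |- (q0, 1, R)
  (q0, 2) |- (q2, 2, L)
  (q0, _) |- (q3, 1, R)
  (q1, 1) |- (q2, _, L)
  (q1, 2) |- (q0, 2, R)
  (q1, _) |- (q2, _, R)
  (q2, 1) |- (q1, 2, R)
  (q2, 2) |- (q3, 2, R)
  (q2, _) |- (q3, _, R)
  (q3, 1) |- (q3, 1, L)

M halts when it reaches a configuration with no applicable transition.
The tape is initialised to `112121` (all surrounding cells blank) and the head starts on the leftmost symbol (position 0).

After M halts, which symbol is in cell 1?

q0 | [1]12121__   read 1 → write 1, move R, go to q0
q0 | 1[1]2121__   read 1 → write 1, move R, go to q0
q0 | 11[2]121__   read 2 → write 2, move L, go to q2
q2 | 1[1]2121__   read 1 → write 2, move R, go to q1
q1 | 12[2]121__   read 2 → write 2, move R, go to q0
q0 | 122[1]21__   read 1 → write 1, move R, go to q0
q0 | 1221[2]1__   read 2 → write 2, move L, go to q2
q2 | 122[1]21__   read 1 → write 2, move R, go to q1
q1 | 1222[2]1__   read 2 → write 2, move R, go to q0
q0 | 12222[1]__   read 1 → write 1, move R, go to q0
q0 | 122221[_]_   read _ → write 1, move R, go to q3
q3 | 1222211[_]
Cell 1 holds 2 when M halts.

2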